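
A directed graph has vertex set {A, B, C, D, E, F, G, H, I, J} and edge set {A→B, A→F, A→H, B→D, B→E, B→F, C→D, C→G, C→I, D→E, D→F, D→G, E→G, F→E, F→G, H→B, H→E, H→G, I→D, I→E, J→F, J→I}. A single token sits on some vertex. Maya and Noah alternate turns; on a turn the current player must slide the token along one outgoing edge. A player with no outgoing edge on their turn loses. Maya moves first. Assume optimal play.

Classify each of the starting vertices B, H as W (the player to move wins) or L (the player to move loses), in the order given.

Classify positions by backward induction: terminal positions (no move available) are L. From any other position, the mover wins iff some move reaches an L.
Every edge goes from a vertex to one that appears earlier in the order G, E, F, D, I, J, B, H, C, A, so processing vertices in that order labels each vertex after all of its successors.
G: no outgoing edge → L
E: reaches L-position G → W
F: reaches L-position G → W
D: reaches L-position G → W
I: only reaches D(W), E(W), all W → L
J: reaches L-position I → W
B: only reaches D(W), F(W), E(W), all W → L
H: reaches L-position B → W
C: reaches L-position I → W
A: reaches L-position B → W

B: L, H: W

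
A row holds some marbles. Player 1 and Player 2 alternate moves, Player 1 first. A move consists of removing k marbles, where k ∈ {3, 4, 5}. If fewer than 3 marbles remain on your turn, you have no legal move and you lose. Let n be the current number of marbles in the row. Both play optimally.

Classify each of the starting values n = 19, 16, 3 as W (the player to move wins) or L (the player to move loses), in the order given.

19: W, 16: L, 3: W

Use the standard recursion: the mover loses at a terminal position; elsewhere, the mover wins exactly when some move hands the opponent an L position.
n=0: no move → L
n=1: no move → L
n=2: no move → L
n=3: reaches L-position 0 → W
n=4: reaches L-position 1 → W
n=5: reaches L-position 2 → W
n=6: reaches L-position 2 → W
n=7: reaches L-position 2 → W
n=8: only reaches 5(W), 4(W), 3(W), all W → L
n=9: only reaches 6(W), 5(W), 4(W), all W → L
n=10: only reaches 7(W), 6(W), 5(W), all W → L
n=11: reaches L-position 8 → W
n=12: reaches L-position 9 → W
n=13: reaches L-position 10 → W
n=14: reaches L-position 10 → W
n=15: reaches L-position 10 → W
n=16: only reaches 13(W), 12(W), 11(W), all W → L
n=17: only reaches 14(W), 13(W), 12(W), all W → L
n=18: only reaches 15(W), 14(W), 13(W), all W → L
n=19: reaches L-position 16 → W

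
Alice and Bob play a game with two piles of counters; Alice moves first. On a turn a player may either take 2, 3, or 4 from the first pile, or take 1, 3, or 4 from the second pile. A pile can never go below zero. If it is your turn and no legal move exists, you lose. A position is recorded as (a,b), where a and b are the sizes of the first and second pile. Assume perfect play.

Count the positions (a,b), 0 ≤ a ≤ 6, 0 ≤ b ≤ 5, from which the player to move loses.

12

Positions with no move are L. A position that does have a move is losing for the player to move precisely when every available move leads to a winning position for the opponent. Fill in the labels:
Every move lowers a or b (never raises either), so fill the grid row by row in increasing a, and left to right within a row: each cell's successors are then already labelled.
      b=0  b=1  b=2  b=3  b=4  b=5
a=0:    L    W    L    W    W    W
a=1:    L    W    L    W    W    W
a=2:    W    L    W    L    W    W
a=3:    W    L    W    L    W    W
a=4:    W    W    W    W    L    W
a=5:    W    W    W    W    L    W
a=6:    L    W    L    W    W    W
Cells with no legal move (terminal, hence L): (0,0), (1,0).
The remaining L cells, each justified by listing all of its moves:
(0,2): only reaches (0,1)(W), which is W → L
(1,2): only reaches (1,1)(W), which is W → L
(2,1): only reaches (0,1)(W), (2,0)(W), all W → L
(2,3): only reaches (0,3)(W), (2,2)(W), (2,0)(W), all W → L
(3,1): only reaches (1,1)(W), (0,1)(W), (3,0)(W), all W → L
(3,3): only reaches (1,3)(W), (0,3)(W), (3,2)(W), (3,0)(W), all W → L
(4,4): only reaches (2,4)(W), (1,4)(W), (0,4)(W), (4,3)(W), (4,1)(W), (4,0)(W), all W → L
(5,4): only reaches (3,4)(W), (2,4)(W), (1,4)(W), (5,3)(W), (5,1)(W), (5,0)(W), all W → L
(6,0): only reaches (4,0)(W), (3,0)(W), (2,0)(W), all W → L
(6,2): only reaches (4,2)(W), (3,2)(W), (2,2)(W), (6,1)(W), all W → L
Every other cell has at least one move into one of the L cells above, so it is W.
L cells per row: a=0: 2, a=1: 2, a=2: 2, a=3: 2, a=4: 1, a=5: 1, a=6: 2; total 12.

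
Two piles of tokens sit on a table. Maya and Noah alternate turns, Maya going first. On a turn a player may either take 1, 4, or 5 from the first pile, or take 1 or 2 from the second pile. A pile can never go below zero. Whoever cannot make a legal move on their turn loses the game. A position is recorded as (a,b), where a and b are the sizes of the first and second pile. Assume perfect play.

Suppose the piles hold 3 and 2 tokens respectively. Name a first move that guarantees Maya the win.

Label each position W (a win for the player to move) or L (a loss). A position with no legal move is L; any other position is W exactly when some move reaches an L, and L when every move reaches a W.
No move ever increases a pile, so every position that can arise here has a ≤ 3 and b ≤ 2; it is enough to label the cells with 0 ≤ a ≤ 3 and 0 ≤ b ≤ 2.
Every move lowers a or b (never raises either), so fill the grid row by row in increasing a, and left to right within a row: each cell's successors are then already labelled.
      b=0  b=1  b=2
a=0:    L    W    W
a=1:    W    L    W
a=2:    L    W    W
a=3:    W    L    W
Cells with no legal move (terminal, hence L): (0,0).
The remaining L cells, each justified by listing all of its moves:
(1,1): only reaches (0,1)(W), (1,0)(W), all W → L
(2,0): only reaches (1,0)(W), which is W → L
(3,1): only reaches (2,1)(W), (3,0)(W), all W → L
Every other cell has at least one move into one of the L cells above, so it is W.
From (3,2), the L positions reachable in one move are: (3,1).

Move to (3,1).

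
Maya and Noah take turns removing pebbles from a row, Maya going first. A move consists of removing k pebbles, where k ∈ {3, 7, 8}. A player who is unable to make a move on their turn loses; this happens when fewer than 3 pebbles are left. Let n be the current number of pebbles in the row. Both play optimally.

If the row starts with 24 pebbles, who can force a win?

Use the standard recursion: the mover loses at a terminal position; elsewhere, the mover wins exactly when some move hands the opponent an L position.
n=0: no move → L
n=1: no move → L
n=2: no move → L
n=3: W (go to 0, an L position)
n=4: W (go to 1, an L position)
n=5: W (go to 2, an L position)
n=6: L (sole option 3(W) is W)
n=7: W (go to 0, an L position)
n=8: W (go to 1, an L position)
n=9: W (go to 6, an L position)
n=10: W (go to 2, an L position)
n=11: L (options 8(W), 4(W), 3(W) are all W)
n=12: L (options 9(W), 5(W), 4(W) are all W)
n=13: W (go to 6, an L position)
n=14: W (go to 11, an L position)
n=15: W (go to 12, an L position)
n=16: L (options 13(W), 9(W), 8(W) are all W)
n=17: L (options 14(W), 10(W), 9(W) are all W)
n=18: W (go to 11, an L position)
n=19: W (go to 16, an L position)
n=20: W (go to 17, an L position)
n=21: L (options 18(W), 14(W), 13(W) are all W)
n=22: L (options 19(W), 15(W), 14(W) are all W)
n=23: W (go to 16, an L position)
n=24: W (go to 21, an L position)
From 24 Maya can remove 3, leaving 21, reaching an L position.

Maya wins.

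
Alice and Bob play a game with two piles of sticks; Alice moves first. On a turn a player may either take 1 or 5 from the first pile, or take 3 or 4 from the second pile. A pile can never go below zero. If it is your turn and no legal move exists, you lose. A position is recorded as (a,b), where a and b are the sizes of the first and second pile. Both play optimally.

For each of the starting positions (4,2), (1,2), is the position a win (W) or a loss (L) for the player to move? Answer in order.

(4,2): L, (1,2): W

Work bottom-up. With no move the player to move loses. Otherwise the position is W if at least one move leads to an L position for the opponent, and L if every move leads to a W.
No move ever increases a pile, so every position that can arise here has a ≤ 4 and b ≤ 2; it is enough to label the cells with 0 ≤ a ≤ 4 and 0 ≤ b ≤ 2.
Every move lowers a or b (never raises either), so fill the grid row by row in increasing a, and left to right within a row: each cell's successors are then already labelled.
      b=0  b=1  b=2
a=0:    L    L    L
a=1:    W    W    W
a=2:    L    L    L
a=3:    W    W    W
a=4:    L    L    L
Cells with no legal move (terminal, hence L): (0,0), (0,1), (0,2).
The remaining L cells, each justified by listing all of its moves:
(2,0): L (sole option (1,0)(W) is W)
(2,1): L (sole option (1,1)(W) is W)
(2,2): L (sole option (1,2)(W) is W)
(4,0): L (sole option (3,0)(W) is W)
(4,1): L (sole option (3,1)(W) is W)
(4,2): L (sole option (3,2)(W) is W)
Every other cell has at least one move into one of the L cells above, so it is W.
(4,2): one of the L cells justified above, so L
(1,2): the move to (0,2) reaches an L cell, so W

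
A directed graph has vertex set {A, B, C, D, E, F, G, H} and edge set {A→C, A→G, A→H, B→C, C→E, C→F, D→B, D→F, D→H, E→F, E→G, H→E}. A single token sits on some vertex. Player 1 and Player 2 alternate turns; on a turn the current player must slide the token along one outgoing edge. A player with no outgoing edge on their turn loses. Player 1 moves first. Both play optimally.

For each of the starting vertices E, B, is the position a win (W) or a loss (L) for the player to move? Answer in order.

Classify positions by backward induction: terminal positions (no move available) are L. From any other position, the mover wins iff some move reaches an L.
Every edge goes from a vertex to one that appears earlier in the order F, G, E, C, B, H, D, A, so processing vertices in that order labels each vertex after all of its successors.
F: no outgoing edge → L
G: no outgoing edge → L
E: reaches L-position G → W
C: reaches L-position F → W
B: only reaches C(W), which is W → L
H: only reaches E(W), which is W → L
D: reaches L-position H → W
A: reaches L-position H → W

E: W, B: L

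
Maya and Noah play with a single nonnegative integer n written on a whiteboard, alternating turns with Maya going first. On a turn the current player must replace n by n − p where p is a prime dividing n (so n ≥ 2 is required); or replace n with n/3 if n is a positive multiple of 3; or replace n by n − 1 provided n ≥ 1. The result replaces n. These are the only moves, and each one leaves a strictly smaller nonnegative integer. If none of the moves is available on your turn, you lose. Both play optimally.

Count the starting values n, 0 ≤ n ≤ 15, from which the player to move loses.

Label each position W (a win for the player to move) or L (a loss). A position with no legal move is L; any other position is W exactly when some move reaches an L, and L when every move reaches a W.
n=0: no move → L
n=1: can move to 0, which is L ⇒ W
n=2: can move to 0, which is L ⇒ W
n=3: can move to 0, which is L ⇒ W
n=4: moves to 2(W), 3(W); every one is W ⇒ L
n=5: can move to 0, which is L ⇒ W
n=6: can move to 4, which is L ⇒ W
n=7: can move to 0, which is L ⇒ W
n=8: moves to 6(W), 7(W); every one is W ⇒ L
n=9: can move to 8, which is L ⇒ W
n=10: can move to 8, which is L ⇒ W
n=11: can move to 0, which is L ⇒ W
n=12: can move to 4, which is L ⇒ W
n=13: can move to 0, which is L ⇒ W
n=14: moves to 7(W), 12(W), 13(W); every one is W ⇒ L
n=15: can move to 14, which is L ⇒ W
L entries with 0 ≤ n ≤ 15: n = 0, 4, 8, 14; that makes 4.

4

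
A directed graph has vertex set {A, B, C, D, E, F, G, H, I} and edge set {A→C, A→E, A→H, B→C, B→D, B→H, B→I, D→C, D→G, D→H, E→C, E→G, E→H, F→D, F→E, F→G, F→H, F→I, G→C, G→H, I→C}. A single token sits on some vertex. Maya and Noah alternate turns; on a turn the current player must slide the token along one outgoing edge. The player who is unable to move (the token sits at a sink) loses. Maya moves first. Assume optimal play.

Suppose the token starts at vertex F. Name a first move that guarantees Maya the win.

Label each position W (a win for the player to move) or L (a loss). A position with no legal move is L; any other position is W exactly when some move reaches an L, and L when every move reaches a W.
Every edge goes from a vertex to one that appears earlier in the order H, C, G, E, A, D, I, F, B, so processing vertices in that order labels each vertex after all of its successors.
H: no outgoing edge → L
C: no outgoing edge → L
G: W (go to C, an L position)
E: W (go to C, an L position)
A: W (go to C, an L position)
D: W (go to C, an L position)
I: W (go to C, an L position)
F: W (go to H, an L position)
B: W (go to C, an L position)
From F, the L positions reachable in one move are: H.

Move to H.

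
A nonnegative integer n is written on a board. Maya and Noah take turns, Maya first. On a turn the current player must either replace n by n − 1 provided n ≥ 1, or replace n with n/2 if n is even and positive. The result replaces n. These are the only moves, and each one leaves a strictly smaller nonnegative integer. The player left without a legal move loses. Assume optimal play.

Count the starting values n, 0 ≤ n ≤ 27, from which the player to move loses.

Label each position W (a win for the player to move) or L (a loss). A position with no legal move is L; any other position is W exactly when some move reaches an L, and L when every move reaches a W.
n=0: no move → L
n=1: can move to 0, which is L ⇒ W
n=2: the only move is to 1(W), a W ⇒ L
n=3: can move to 2, which is L ⇒ W
n=4: can move to 2, which is L ⇒ W
n=5: the only move is to 4(W), a W ⇒ L
n=6: can move to 5, which is L ⇒ W
n=7: the only move is to 6(W), a W ⇒ L
n=8: can move to 7, which is L ⇒ W
n=9: the only move is to 8(W), a W ⇒ L
n=10: can move to 5, which is L ⇒ W
n=11: the only move is to 10(W), a W ⇒ L
n=12: can move to 11, which is L ⇒ W
n=13: the only move is to 12(W), a W ⇒ L
n=14: can move to 7, which is L ⇒ W
n=15: the only move is to 14(W), a W ⇒ L
n=16: can move to 15, which is L ⇒ W
n=17: the only move is to 16(W), a W ⇒ L
n=18: can move to 9, which is L ⇒ W
n=19: the only move is to 18(W), a W ⇒ L
n=20: can move to 19, which is L ⇒ W
n=21: the only move is to 20(W), a W ⇒ L
n=22: can move to 11, which is L ⇒ W
n=23: the only move is to 22(W), a W ⇒ L
n=24: can move to 23, which is L ⇒ W
n=25: the only move is to 24(W), a W ⇒ L
n=26: can move to 13, which is L ⇒ W
n=27: the only move is to 26(W), a W ⇒ L
L entries with 0 ≤ n ≤ 27: n = 0, 2, 5, 7, 9, 11, 13, 15, 17, 19, 21, 23, 25, 27; that makes 14.

14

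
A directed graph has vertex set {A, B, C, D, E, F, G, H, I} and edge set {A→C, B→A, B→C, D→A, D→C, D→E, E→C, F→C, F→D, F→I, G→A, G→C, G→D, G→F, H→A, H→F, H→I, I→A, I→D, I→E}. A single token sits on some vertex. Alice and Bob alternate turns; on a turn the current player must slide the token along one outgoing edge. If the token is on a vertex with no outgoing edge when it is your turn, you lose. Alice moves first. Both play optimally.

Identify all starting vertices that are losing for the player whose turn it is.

C, I

Classify positions by backward induction: terminal positions (no move available) are L. From any other position, the mover wins iff some move reaches an L.
Every edge goes from a vertex to one that appears earlier in the order C, E, A, D, I, F, G, B, H, so processing vertices in that order labels each vertex after all of its successors.
C: no outgoing edge → L
E: →C(L), so W
A: →C(L), so W
D: →C(L), so W
I: →D(W), A(W), E(W) — all W, so L
F: →I(L), so W
G: →C(L), so W
B: →C(L), so W
H: →I(L), so W
The losing starting vertices are exactly the entries labelled L in this table (2 of them).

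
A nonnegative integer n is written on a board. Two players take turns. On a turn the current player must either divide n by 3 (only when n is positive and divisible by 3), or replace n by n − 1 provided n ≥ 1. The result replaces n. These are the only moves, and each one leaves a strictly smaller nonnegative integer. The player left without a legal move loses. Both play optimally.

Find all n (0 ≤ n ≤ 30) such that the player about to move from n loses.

Positions with no move are L. A position that does have a move is losing for the player to move precisely when every available move leads to a winning position for the opponent. Fill in the labels:
n=0: no move → L
n=1: →0(L), so W
n=2: →1(W) only, which is W, so L
n=3: →2(L), so W
n=4: →3(W) only, which is W, so L
n=5: →4(L), so W
n=6: →2(L), so W
n=7: →6(W) only, which is W, so L
n=8: →7(L), so W
n=9: →3(W), 8(W) — all W, so L
n=10: →9(L), so W
n=11: →10(W) only, which is W, so L
n=12: →4(L), so W
n=13: →12(W) only, which is W, so L
n=14: →13(L), so W
n=15: →5(W), 14(W) — all W, so L
n=16: →15(L), so W
n=17: →16(W) only, which is W, so L
n=18: →17(L), so W
n=19: →18(W) only, which is W, so L
n=20: →19(L), so W
n=21: →7(L), so W
n=22: →21(W) only, which is W, so L
n=23: →22(L), so W
n=24: →8(W), 23(W) — all W, so L
n=25: →24(L), so W
n=26: →25(W) only, which is W, so L
n=27: →9(L), so W
n=28: →27(W) only, which is W, so L
n=29: →28(L), so W
n=30: →10(W), 29(W) — all W, so L
The losing starting values of n are exactly the entries labelled L in this table (15 of them).

0, 2, 4, 7, 9, 11, 13, 15, 17, 19, 22, 24, 26, 28, 30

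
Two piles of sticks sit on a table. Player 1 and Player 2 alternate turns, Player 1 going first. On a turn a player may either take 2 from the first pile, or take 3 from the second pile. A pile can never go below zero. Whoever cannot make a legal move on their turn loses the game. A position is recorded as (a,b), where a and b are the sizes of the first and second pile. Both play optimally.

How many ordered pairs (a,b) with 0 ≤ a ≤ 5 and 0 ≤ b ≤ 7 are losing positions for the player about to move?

Use the standard recursion: the mover loses at a terminal position; elsewhere, the mover wins exactly when some move hands the opponent an L position.
Every move lowers a or b (never raises either), so fill the grid row by row in increasing a, and left to right within a row: each cell's successors are then already labelled.
      b=0  b=1  b=2  b=3  b=4  b=5  b=6  b=7
a=0:    L    L    L    W    W    W    L    L
a=1:    L    L    L    W    W    W    L    L
a=2:    W    W    W    L    L    L    W    W
a=3:    W    W    W    L    L    L    W    W
a=4:    L    L    L    W    W    W    L    L
a=5:    L    L    L    W    W    W    L    L
Cells with no legal move (terminal, hence L): (0,0), (0,1), (0,2), (1,0), (1,1), (1,2).
The remaining L cells, each justified by listing all of its moves:
(0,6): L (sole option (0,3)(W) is W)
(0,7): L (sole option (0,4)(W) is W)
(1,6): L (sole option (1,3)(W) is W)
(1,7): L (sole option (1,4)(W) is W)
(2,3): L (options (0,3)(W), (2,0)(W) are all W)
(2,4): L (options (0,4)(W), (2,1)(W) are all W)
(2,5): L (options (0,5)(W), (2,2)(W) are all W)
(3,3): L (options (1,3)(W), (3,0)(W) are all W)
(3,4): L (options (1,4)(W), (3,1)(W) are all W)
(3,5): L (options (1,5)(W), (3,2)(W) are all W)
(4,0): L (sole option (2,0)(W) is W)
(4,1): L (sole option (2,1)(W) is W)
(4,2): L (sole option (2,2)(W) is W)
(4,6): L (options (2,6)(W), (4,3)(W) are all W)
(4,7): L (options (2,7)(W), (4,4)(W) are all W)
(5,0): L (sole option (3,0)(W) is W)
(5,1): L (sole option (3,1)(W) is W)
(5,2): L (sole option (3,2)(W) is W)
(5,6): L (options (3,6)(W), (5,3)(W) are all W)
(5,7): L (options (3,7)(W), (5,4)(W) are all W)
Every other cell has at least one move into one of the L cells above, so it is W.
L cells per row: a=0: 5, a=1: 5, a=2: 3, a=3: 3, a=4: 5, a=5: 5; total 26.

26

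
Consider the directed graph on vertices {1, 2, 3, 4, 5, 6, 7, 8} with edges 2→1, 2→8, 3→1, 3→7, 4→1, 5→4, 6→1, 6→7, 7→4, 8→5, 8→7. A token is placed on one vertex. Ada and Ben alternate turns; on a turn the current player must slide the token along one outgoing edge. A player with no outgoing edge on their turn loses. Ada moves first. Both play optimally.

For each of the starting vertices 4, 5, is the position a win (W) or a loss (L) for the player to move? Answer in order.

4: W, 5: L

Use the standard recursion: the mover loses at a terminal position; elsewhere, the mover wins exactly when some move hands the opponent an L position.
Every edge goes from a vertex to one that appears earlier in the order 1, 4, 7, 5, 6, 3, 8, 2, so processing vertices in that order labels each vertex after all of its successors.
1: no outgoing edge → L
4: reaches L-position 1 → W
7: only reaches 4(W), which is W → L
5: only reaches 4(W), which is W → L
6: reaches L-position 7 → W
3: reaches L-position 7 → W
8: reaches L-position 5 → W
2: reaches L-position 1 → W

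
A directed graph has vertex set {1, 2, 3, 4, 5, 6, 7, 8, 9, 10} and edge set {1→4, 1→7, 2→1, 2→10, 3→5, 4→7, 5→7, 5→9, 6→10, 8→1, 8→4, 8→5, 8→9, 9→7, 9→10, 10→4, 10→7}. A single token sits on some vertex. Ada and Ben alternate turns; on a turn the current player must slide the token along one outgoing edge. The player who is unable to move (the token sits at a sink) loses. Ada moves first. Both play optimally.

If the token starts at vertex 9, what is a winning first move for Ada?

Move to 7.

Label each position W (a win for the player to move) or L (a loss). A position with no legal move is L; any other position is W exactly when some move reaches an L, and L when every move reaches a W.
Every edge goes from a vertex to one that appears earlier in the order 7, 4, 10, 1, 9, 5, 3, 2, 8, 6, so processing vertices in that order labels each vertex after all of its successors.
7: no outgoing edge → L
4: W (go to 7, an L position)
10: W (go to 7, an L position)
1: W (go to 7, an L position)
9: W (go to 7, an L position)
5: W (go to 7, an L position)
3: L (sole option 5(W) is W)
2: L (options 1(W), 10(W) are all W)
8: L (options 5(W), 9(W), 1(W), 4(W) are all W)
6: L (sole option 10(W) is W)
From 9, the L positions reachable in one move are: 7.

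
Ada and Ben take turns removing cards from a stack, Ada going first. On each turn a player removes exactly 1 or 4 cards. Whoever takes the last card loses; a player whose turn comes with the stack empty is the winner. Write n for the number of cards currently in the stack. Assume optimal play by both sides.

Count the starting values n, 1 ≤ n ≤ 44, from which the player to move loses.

18

Work bottom-up. With no move the player to move wins. Otherwise the position is W if at least one move leads to an L position for the opponent, and L if every move leads to a W.
n=0: no move; the opponent has just taken the last card and therefore loses → W
n=1: the only move is to 0(W), a W ⇒ L
n=2: can move to 1, which is L ⇒ W
n=3: the only move is to 2(W), a W ⇒ L
n=4: can move to 3, which is L ⇒ W
n=5: can move to 1, which is L ⇒ W
n=6: moves to 5(W), 2(W); every one is W ⇒ L
n=7: can move to 6, which is L ⇒ W
n=8: moves to 7(W), 4(W); every one is W ⇒ L
n=9: can move to 8, which is L ⇒ W
n=10: can move to 6, which is L ⇒ W
n=11: moves to 10(W), 7(W); every one is W ⇒ L
n=12: can move to 11, which is L ⇒ W
n=13: moves to 12(W), 9(W); every one is W ⇒ L
n=14: can move to 13, which is L ⇒ W
n=15: can move to 11, which is L ⇒ W
n=16: moves to 15(W), 12(W); every one is W ⇒ L
n=17: can move to 16, which is L ⇒ W
n=18: moves to 17(W), 14(W); every one is W ⇒ L
n=19: can move to 18, which is L ⇒ W
n=20: can move to 16, which is L ⇒ W
n=21: moves to 20(W), 17(W); every one is W ⇒ L
n=22: can move to 21, which is L ⇒ W
n=23: moves to 22(W), 19(W); every one is W ⇒ L
n=24: can move to 23, which is L ⇒ W
n=25: can move to 21, which is L ⇒ W
n=26: moves to 25(W), 22(W); every one is W ⇒ L
n=27: can move to 26, which is L ⇒ W
n=28: moves to 27(W), 24(W); every one is W ⇒ L
n=29: can move to 28, which is L ⇒ W
n=30: can move to 26, which is L ⇒ W
n=31: moves to 30(W), 27(W); every one is W ⇒ L
n=32: can move to 31, which is L ⇒ W
n=33: moves to 32(W), 29(W); every one is W ⇒ L
n=34: can move to 33, which is L ⇒ W
n=35: can move to 31, which is L ⇒ W
n=36: moves to 35(W), 32(W); every one is W ⇒ L
n=37: can move to 36, which is L ⇒ W
n=38: moves to 37(W), 34(W); every one is W ⇒ L
n=39: can move to 38, which is L ⇒ W
n=40: can move to 36, which is L ⇒ W
n=41: moves to 40(W), 37(W); every one is W ⇒ L
n=42: can move to 41, which is L ⇒ W
n=43: moves to 42(W), 39(W); every one is W ⇒ L
n=44: can move to 43, which is L ⇒ W
L entries with 1 ≤ n ≤ 44 (the range starts at n=1): n = 1, 3, 6, 8, 11, 13, 16, 18, 21, 23, 26, 28, 31, 33, 36, 38, 41, 43; that makes 18.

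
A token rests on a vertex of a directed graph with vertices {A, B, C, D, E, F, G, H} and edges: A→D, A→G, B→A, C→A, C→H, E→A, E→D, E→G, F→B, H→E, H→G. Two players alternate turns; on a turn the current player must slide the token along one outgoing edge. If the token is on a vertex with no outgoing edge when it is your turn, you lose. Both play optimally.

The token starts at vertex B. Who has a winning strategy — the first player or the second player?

The second player wins.

Classify positions by backward induction: terminal positions (no move available) are L. From any other position, the mover wins iff some move reaches an L.
Every edge goes from a vertex to one that appears earlier in the order G, D, A, E, B, H, F, C, so processing vertices in that order labels each vertex after all of its successors.
G: no outgoing edge → L
D: no outgoing edge → L
A: can move to D, which is L ⇒ W
E: can move to D, which is L ⇒ W
B: the only move is to A(W), a W ⇒ L
H: can move to G, which is L ⇒ W
F: can move to B, which is L ⇒ W
C: moves to H(W), A(W); every one is W ⇒ L
The starting position B is L: whatever the player to move does, the opponent receives a W position.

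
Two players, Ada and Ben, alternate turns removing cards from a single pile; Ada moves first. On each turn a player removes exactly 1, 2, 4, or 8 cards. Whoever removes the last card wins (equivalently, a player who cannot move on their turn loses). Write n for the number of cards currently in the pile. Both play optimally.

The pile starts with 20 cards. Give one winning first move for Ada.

Work bottom-up. With no move the player to move loses. Otherwise the position is W if at least one move leads to an L position for the opponent, and L if every move leads to a W.
n=0: no move → L
n=1: →0(L), so W
n=2: →0(L), so W
n=3: →2(W), 1(W) — all W, so L
n=4: →3(L), so W
n=5: →3(L), so W
n=6: →5(W), 4(W), 2(W) — all W, so L
n=7: →6(L), so W
n=8: →6(L), so W
n=9: →8(W), 7(W), 5(W), 1(W) — all W, so L
n=10: →9(L), so W
n=11: →9(L), so W
n=12: →11(W), 10(W), 8(W), 4(W) — all W, so L
n=13: →12(L), so W
n=14: →12(L), so W
n=15: →14(W), 13(W), 11(W), 7(W) — all W, so L
n=16: →15(L), so W
n=17: →15(L), so W
n=18: →17(W), 16(W), 14(W), 10(W) — all W, so L
n=19: →18(L), so W
n=20: →18(L), so W
From 20, the L positions reachable in one move are: 18, 12. Any move reaching one of these is winning.

Remove 2, leaving 18.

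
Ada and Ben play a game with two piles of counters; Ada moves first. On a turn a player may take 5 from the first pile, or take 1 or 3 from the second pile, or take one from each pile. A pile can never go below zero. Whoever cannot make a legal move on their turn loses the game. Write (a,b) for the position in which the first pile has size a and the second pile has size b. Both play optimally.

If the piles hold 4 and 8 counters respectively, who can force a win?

Ben wins.

Compute win/loss labels from the base case upward. A position with no move is L. Any other position is W if it can reach an L in one move, else L.
No move ever increases a pile, so every position that can arise here has a ≤ 4 and b ≤ 8; it is enough to label the cells with 0 ≤ a ≤ 4 and 0 ≤ b ≤ 8.
Every move lowers a or b (never raises either), so fill the grid row by row in increasing a, and left to right within a row: each cell's successors are then already labelled.
      b=0  b=1  b=2  b=3  b=4  b=5  b=6  b=7  b=8
a=0:    L    W    L    W    L    W    L    W    L
a=1:    L    W    L    W    L    W    L    W    L
a=2:    L    W    L    W    L    W    L    W    L
a=3:    L    W    L    W    L    W    L    W    L
a=4:    L    W    L    W    L    W    L    W    L
Cells with no legal move (terminal, hence L): (0,0), (1,0), (2,0), (3,0), (4,0).
The remaining L cells, each justified by listing all of its moves:
(0,2): →(0,1)(W) only, which is W, so L
(0,4): →(0,3)(W), (0,1)(W) — all W, so L
(0,6): →(0,5)(W), (0,3)(W) — all W, so L
(0,8): →(0,7)(W), (0,5)(W) — all W, so L
(1,2): →(1,1)(W), (0,1)(W) — all W, so L
(1,4): →(1,3)(W), (1,1)(W), (0,3)(W) — all W, so L
(1,6): →(1,5)(W), (1,3)(W), (0,5)(W) — all W, so L
(1,8): →(1,7)(W), (1,5)(W), (0,7)(W) — all W, so L
(2,2): →(2,1)(W), (1,1)(W) — all W, so L
(2,4): →(2,3)(W), (2,1)(W), (1,3)(W) — all W, so L
(2,6): →(2,5)(W), (2,3)(W), (1,5)(W) — all W, so L
(2,8): →(2,7)(W), (2,5)(W), (1,7)(W) — all W, so L
(3,2): →(3,1)(W), (2,1)(W) — all W, so L
(3,4): →(3,3)(W), (3,1)(W), (2,3)(W) — all W, so L
(3,6): →(3,5)(W), (3,3)(W), (2,5)(W) — all W, so L
(3,8): →(3,7)(W), (3,5)(W), (2,7)(W) — all W, so L
(4,2): →(4,1)(W), (3,1)(W) — all W, so L
(4,4): →(4,3)(W), (4,1)(W), (3,3)(W) — all W, so L
(4,6): →(4,5)(W), (4,3)(W), (3,5)(W) — all W, so L
(4,8): →(4,7)(W), (4,5)(W), (3,7)(W) — all W, so L
Every other cell has at least one move into one of the L cells above, so it is W.
Every move from (4,8) reaches a W position, so the mover loses.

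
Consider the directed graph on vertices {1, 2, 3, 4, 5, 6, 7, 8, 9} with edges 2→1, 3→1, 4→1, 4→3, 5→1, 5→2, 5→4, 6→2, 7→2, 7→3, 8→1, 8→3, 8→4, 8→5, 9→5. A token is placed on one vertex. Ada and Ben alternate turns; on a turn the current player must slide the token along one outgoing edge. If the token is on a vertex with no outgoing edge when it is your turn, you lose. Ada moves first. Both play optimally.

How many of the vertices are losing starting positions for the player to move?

4

Build the W/L table. Terminal = L. A non-terminal position is W if it has a move to some L; otherwise it is L.
Every edge goes from a vertex to one that appears earlier in the order 1, 3, 4, 2, 7, 5, 9, 6, 8, so processing vertices in that order labels each vertex after all of its successors.
1: no outgoing edge → L
3: can move to 1, which is L ⇒ W
4: can move to 1, which is L ⇒ W
2: can move to 1, which is L ⇒ W
7: moves to 2(W), 3(W); every one is W ⇒ L
5: can move to 1, which is L ⇒ W
9: the only move is to 5(W), a W ⇒ L
6: the only move is to 2(W), a W ⇒ L
8: can move to 1, which is L ⇒ W
The L vertices are 1, 6, 7, 9; that is 4 in all.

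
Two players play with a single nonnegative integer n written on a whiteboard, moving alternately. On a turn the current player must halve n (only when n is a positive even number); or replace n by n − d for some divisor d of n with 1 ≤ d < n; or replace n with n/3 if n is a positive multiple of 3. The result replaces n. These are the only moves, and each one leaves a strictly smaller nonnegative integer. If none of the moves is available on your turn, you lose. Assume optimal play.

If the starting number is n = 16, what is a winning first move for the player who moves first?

Use the standard recursion: the mover loses at a terminal position; elsewhere, the mover wins exactly when some move hands the opponent an L position.
n=0: no move → L
n=1: no move → L
n=2: can move to 1, which is L ⇒ W
n=3: can move to 1, which is L ⇒ W
n=4: moves to 2(W), 3(W); every one is W ⇒ L
n=5: can move to 4, which is L ⇒ W
n=6: can move to 4, which is L ⇒ W
n=7: the only move is to 6(W), a W ⇒ L
n=8: can move to 4, which is L ⇒ W
n=9: moves to 3(W), 6(W), 8(W); every one is W ⇒ L
n=10: can move to 9, which is L ⇒ W
n=11: the only move is to 10(W), a W ⇒ L
n=12: can move to 4, which is L ⇒ W
n=13: the only move is to 12(W), a W ⇒ L
n=14: can move to 7, which is L ⇒ W
n=15: moves to 5(W), 10(W), 12(W), 14(W); every one is W ⇒ L
n=16: can move to 15, which is L ⇒ W
From 16, the L positions reachable in one move are: 15.

Move to 15.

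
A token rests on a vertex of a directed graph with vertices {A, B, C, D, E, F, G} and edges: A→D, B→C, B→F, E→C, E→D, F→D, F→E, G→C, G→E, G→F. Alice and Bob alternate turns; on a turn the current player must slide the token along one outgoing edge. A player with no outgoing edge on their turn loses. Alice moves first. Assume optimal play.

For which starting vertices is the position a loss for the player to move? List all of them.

C, D

Positions with no move are L. A position that does have a move is losing for the player to move precisely when every available move leads to a winning position for the opponent. Fill in the labels:
Every edge goes from a vertex to one that appears earlier in the order D, C, E, F, G, A, B, so processing vertices in that order labels each vertex after all of its successors.
D: no outgoing edge → L
C: no outgoing edge → L
E: can move to C, which is L ⇒ W
F: can move to D, which is L ⇒ W
G: can move to C, which is L ⇒ W
A: can move to D, which is L ⇒ W
B: can move to C, which is L ⇒ W
Reading off the rows marked L gives the requested list; there are 2 such vertices.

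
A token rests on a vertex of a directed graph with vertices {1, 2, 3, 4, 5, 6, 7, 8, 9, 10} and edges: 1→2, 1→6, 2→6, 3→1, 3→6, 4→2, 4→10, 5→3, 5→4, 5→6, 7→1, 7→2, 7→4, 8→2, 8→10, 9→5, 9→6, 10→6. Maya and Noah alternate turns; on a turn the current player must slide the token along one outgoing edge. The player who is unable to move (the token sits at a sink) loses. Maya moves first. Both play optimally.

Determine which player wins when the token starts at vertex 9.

Maya wins.

Build the W/L table. Terminal = L. A non-terminal position is W if it has a move to some L; otherwise it is L.
Every edge goes from a vertex to one that appears earlier in the order 6, 2, 10, 1, 3, 4, 5, 7, 8, 9, so processing vertices in that order labels each vertex after all of its successors.
6: no outgoing edge → L
2: →6(L), so W
10: →6(L), so W
1: →6(L), so W
3: →6(L), so W
4: →10(W), 2(W) — all W, so L
5: →4(L), so W
7: →4(L), so W
8: →10(W), 2(W) — all W, so L
9: →6(L), so W
The starting position 9 is W: Maya should move to 6, handing over an L position.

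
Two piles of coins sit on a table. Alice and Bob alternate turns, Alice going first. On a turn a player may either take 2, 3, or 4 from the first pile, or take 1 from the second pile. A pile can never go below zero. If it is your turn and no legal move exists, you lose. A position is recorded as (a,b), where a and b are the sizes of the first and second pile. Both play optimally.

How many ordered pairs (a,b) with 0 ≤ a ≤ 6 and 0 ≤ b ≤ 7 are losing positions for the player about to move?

Compute win/loss labels from the base case upward. A position with no move is L. Any other position is W if it can reach an L in one move, else L.
Every move lowers a or b (never raises either), so fill the grid row by row in increasing a, and left to right within a row: each cell's successors are then already labelled.
      b=0  b=1  b=2  b=3  b=4  b=5  b=6  b=7
a=0:    L    W    L    W    L    W    L    W
a=1:    L    W    L    W    L    W    L    W
a=2:    W    L    W    L    W    L    W    L
a=3:    W    L    W    L    W    L    W    L
a=4:    W    W    W    W    W    W    W    W
a=5:    W    W    W    W    W    W    W    W
a=6:    L    W    L    W    L    W    L    W
Cells with no legal move (terminal, hence L): (0,0), (1,0).
The remaining L cells, each justified by listing all of its moves:
(0,2): L (sole option (0,1)(W) is W)
(0,4): L (sole option (0,3)(W) is W)
(0,6): L (sole option (0,5)(W) is W)
(1,2): L (sole option (1,1)(W) is W)
(1,4): L (sole option (1,3)(W) is W)
(1,6): L (sole option (1,5)(W) is W)
(2,1): L (options (0,1)(W), (2,0)(W) are all W)
(2,3): L (options (0,3)(W), (2,2)(W) are all W)
(2,5): L (options (0,5)(W), (2,4)(W) are all W)
(2,7): L (options (0,7)(W), (2,6)(W) are all W)
(3,1): L (options (1,1)(W), (0,1)(W), (3,0)(W) are all W)
(3,3): L (options (1,3)(W), (0,3)(W), (3,2)(W) are all W)
(3,5): L (options (1,5)(W), (0,5)(W), (3,4)(W) are all W)
(3,7): L (options (1,7)(W), (0,7)(W), (3,6)(W) are all W)
(6,0): L (options (4,0)(W), (3,0)(W), (2,0)(W) are all W)
(6,2): L (options (4,2)(W), (3,2)(W), (2,2)(W), (6,1)(W) are all W)
(6,4): L (options (4,4)(W), (3,4)(W), (2,4)(W), (6,3)(W) are all W)
(6,6): L (options (4,6)(W), (3,6)(W), (2,6)(W), (6,5)(W) are all W)
Every other cell has at least one move into one of the L cells above, so it is W.
L cells per row: a=0: 4, a=1: 4, a=2: 4, a=3: 4, a=4: 0, a=5: 0, a=6: 4; total 20.

20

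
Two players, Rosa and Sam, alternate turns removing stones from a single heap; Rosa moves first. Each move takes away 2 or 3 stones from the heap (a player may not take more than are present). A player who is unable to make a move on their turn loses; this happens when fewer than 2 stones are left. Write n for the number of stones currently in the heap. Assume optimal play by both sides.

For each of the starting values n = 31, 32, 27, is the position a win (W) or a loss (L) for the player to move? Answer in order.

31: L, 32: W, 27: W

Compute win/loss labels from the base case upward. A position with no move is L. Any other position is W if it can reach an L in one move, else L.
n=0: no move → L
n=1: no move → L
n=2: →0(L), so W
n=3: →1(L), so W
n=4: →1(L), so W
n=5: →3(W), 2(W) — all W, so L
n=6: →4(W), 3(W) — all W, so L
n=7: →5(L), so W
n=8: →6(L), so W
n=9: →6(L), so W
n=10: →8(W), 7(W) — all W, so L
n=11: →9(W), 8(W) — all W, so L
n=12: →10(L), so W
n=13: →11(L), so W
n=14: →11(L), so W
n=15: →13(W), 12(W) — all W, so L
n=16: →14(W), 13(W) — all W, so L
n=17: →15(L), so W
n=18: →16(L), so W
n=19: →16(L), so W
n=20: →18(W), 17(W) — all W, so L
n=21: →19(W), 18(W) — all W, so L
n=22: →20(L), so W
n=23: →21(L), so W
n=24: →21(L), so W
n=25: →23(W), 22(W) — all W, so L
n=26: →24(W), 23(W) — all W, so L
n=27: →25(L), so W
n=28: →26(L), so W
n=29: →26(L), so W
n=30: →28(W), 27(W) — all W, so L
n=31: →29(W), 28(W) — all W, so L
n=32: →30(L), so W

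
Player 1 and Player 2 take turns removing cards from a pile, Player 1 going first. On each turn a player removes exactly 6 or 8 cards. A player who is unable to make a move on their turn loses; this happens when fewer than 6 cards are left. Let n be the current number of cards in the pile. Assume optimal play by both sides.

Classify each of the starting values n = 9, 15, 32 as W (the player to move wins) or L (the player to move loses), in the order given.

Label each position W (a win for the player to move) or L (a loss). A position with no legal move is L; any other position is W exactly when some move reaches an L, and L when every move reaches a W.
n=0: no move → L
n=1: no move → L
n=2: no move → L
n=3: no move → L
n=4: no move → L
n=5: no move → L
n=6: W (go to 0, an L position)
n=7: W (go to 1, an L position)
n=8: W (go to 2, an L position)
n=9: W (go to 3, an L position)
n=10: W (go to 4, an L position)
n=11: W (go to 5, an L position)
n=12: W (go to 4, an L position)
n=13: W (go to 5, an L position)
n=14: L (options 8(W), 6(W) are all W)
n=15: L (options 9(W), 7(W) are all W)
n=16: L (options 10(W), 8(W) are all W)
n=17: L (options 11(W), 9(W) are all W)
n=18: L (options 12(W), 10(W) are all W)
n=19: L (options 13(W), 11(W) are all W)
n=20: W (go to 14, an L position)
n=21: W (go to 15, an L position)
n=22: W (go to 16, an L position)
n=23: W (go to 17, an L position)
n=24: W (go to 18, an L position)
n=25: W (go to 19, an L position)
n=26: W (go to 18, an L position)
n=27: W (go to 19, an L position)
n=28: L (options 22(W), 20(W) are all W)
n=29: L (options 23(W), 21(W) are all W)
n=30: L (options 24(W), 22(W) are all W)
n=31: L (options 25(W), 23(W) are all W)
n=32: L (options 26(W), 24(W) are all W)

9: W, 15: L, 32: L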